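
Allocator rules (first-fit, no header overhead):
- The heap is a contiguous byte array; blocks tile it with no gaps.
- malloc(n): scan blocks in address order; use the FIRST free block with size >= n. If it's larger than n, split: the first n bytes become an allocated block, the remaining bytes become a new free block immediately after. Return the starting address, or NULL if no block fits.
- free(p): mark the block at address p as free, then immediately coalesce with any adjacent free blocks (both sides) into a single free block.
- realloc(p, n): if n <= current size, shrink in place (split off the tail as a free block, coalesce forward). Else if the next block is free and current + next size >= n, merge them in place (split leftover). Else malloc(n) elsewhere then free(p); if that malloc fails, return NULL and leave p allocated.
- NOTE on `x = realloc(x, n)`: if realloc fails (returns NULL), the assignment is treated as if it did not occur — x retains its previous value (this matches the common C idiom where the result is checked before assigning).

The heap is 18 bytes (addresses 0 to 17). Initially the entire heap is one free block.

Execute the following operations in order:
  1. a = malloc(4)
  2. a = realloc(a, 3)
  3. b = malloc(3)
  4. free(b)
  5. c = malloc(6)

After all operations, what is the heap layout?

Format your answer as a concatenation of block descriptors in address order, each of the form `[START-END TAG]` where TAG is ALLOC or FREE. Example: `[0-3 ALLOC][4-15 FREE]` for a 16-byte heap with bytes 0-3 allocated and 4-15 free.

Op 1: a = malloc(4) -> a = 0; heap: [0-3 ALLOC][4-17 FREE]
Op 2: a = realloc(a, 3) -> a = 0; heap: [0-2 ALLOC][3-17 FREE]
Op 3: b = malloc(3) -> b = 3; heap: [0-2 ALLOC][3-5 ALLOC][6-17 FREE]
Op 4: free(b) -> (freed b); heap: [0-2 ALLOC][3-17 FREE]
Op 5: c = malloc(6) -> c = 3; heap: [0-2 ALLOC][3-8 ALLOC][9-17 FREE]

Answer: [0-2 ALLOC][3-8 ALLOC][9-17 FREE]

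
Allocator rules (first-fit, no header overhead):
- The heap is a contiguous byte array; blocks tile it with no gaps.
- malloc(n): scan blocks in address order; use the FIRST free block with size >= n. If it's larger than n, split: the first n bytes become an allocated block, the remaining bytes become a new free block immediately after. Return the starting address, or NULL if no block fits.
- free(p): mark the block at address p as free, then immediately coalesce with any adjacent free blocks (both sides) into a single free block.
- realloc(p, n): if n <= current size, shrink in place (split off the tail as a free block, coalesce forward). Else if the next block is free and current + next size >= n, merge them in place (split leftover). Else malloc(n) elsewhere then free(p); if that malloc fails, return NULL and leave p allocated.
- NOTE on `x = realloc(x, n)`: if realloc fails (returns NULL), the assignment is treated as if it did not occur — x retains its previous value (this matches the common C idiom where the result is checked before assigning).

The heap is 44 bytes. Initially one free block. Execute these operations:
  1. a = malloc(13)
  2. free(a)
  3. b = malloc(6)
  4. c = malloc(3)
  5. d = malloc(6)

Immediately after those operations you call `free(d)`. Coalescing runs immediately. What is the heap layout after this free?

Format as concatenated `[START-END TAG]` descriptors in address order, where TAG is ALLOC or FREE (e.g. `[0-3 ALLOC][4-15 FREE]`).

Op 1: a = malloc(13) -> a = 0; heap: [0-12 ALLOC][13-43 FREE]
Op 2: free(a) -> (freed a); heap: [0-43 FREE]
Op 3: b = malloc(6) -> b = 0; heap: [0-5 ALLOC][6-43 FREE]
Op 4: c = malloc(3) -> c = 6; heap: [0-5 ALLOC][6-8 ALLOC][9-43 FREE]
Op 5: d = malloc(6) -> d = 9; heap: [0-5 ALLOC][6-8 ALLOC][9-14 ALLOC][15-43 FREE]
free(d): d = 9 -> block [9-14 ALLOC]; mark free, coalesce with adjacent free neighbors -> [0-5 ALLOC][6-8 ALLOC][9-43 FREE]

Answer: [0-5 ALLOC][6-8 ALLOC][9-43 FREE]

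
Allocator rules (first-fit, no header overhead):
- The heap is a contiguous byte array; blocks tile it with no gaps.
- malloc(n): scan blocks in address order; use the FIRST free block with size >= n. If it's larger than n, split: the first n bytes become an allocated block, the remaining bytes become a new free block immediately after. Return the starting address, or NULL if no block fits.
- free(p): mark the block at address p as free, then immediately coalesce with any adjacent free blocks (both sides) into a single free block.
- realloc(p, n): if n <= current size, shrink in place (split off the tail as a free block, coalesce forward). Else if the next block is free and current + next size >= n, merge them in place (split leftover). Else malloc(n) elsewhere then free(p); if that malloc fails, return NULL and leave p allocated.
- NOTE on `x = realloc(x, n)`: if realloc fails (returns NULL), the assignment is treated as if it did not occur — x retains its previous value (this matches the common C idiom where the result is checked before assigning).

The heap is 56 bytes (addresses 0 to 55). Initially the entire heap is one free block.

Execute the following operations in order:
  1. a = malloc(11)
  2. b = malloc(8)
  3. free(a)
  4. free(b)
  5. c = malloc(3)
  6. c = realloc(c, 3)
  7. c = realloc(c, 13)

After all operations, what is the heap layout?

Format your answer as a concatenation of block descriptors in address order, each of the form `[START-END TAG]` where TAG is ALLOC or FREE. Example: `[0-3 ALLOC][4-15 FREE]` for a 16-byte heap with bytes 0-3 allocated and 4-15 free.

Op 1: a = malloc(11) -> a = 0; heap: [0-10 ALLOC][11-55 FREE]
Op 2: b = malloc(8) -> b = 11; heap: [0-10 ALLOC][11-18 ALLOC][19-55 FREE]
Op 3: free(a) -> (freed a); heap: [0-10 FREE][11-18 ALLOC][19-55 FREE]
Op 4: free(b) -> (freed b); heap: [0-55 FREE]
Op 5: c = malloc(3) -> c = 0; heap: [0-2 ALLOC][3-55 FREE]
Op 6: c = realloc(c, 3) -> c = 0; heap: [0-2 ALLOC][3-55 FREE]
Op 7: c = realloc(c, 13) -> c = 0; heap: [0-12 ALLOC][13-55 FREE]

Answer: [0-12 ALLOC][13-55 FREE]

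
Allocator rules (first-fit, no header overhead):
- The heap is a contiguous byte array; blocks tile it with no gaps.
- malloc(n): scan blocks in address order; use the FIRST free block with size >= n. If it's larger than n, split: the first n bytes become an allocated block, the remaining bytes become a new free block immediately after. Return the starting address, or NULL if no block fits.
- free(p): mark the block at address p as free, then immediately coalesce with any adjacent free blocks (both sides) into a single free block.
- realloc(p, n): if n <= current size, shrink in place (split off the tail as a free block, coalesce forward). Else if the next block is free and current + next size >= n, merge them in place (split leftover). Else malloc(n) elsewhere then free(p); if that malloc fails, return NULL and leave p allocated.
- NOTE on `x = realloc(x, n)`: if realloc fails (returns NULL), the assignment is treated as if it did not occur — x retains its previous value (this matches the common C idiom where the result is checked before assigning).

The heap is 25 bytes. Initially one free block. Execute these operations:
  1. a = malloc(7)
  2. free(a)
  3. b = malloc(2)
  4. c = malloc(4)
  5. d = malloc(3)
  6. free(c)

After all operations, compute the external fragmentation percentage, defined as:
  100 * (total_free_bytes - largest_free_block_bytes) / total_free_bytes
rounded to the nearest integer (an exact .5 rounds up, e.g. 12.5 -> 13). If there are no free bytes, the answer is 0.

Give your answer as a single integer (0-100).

Op 1: a = malloc(7) -> a = 0; heap: [0-6 ALLOC][7-24 FREE]
Op 2: free(a) -> (freed a); heap: [0-24 FREE]
Op 3: b = malloc(2) -> b = 0; heap: [0-1 ALLOC][2-24 FREE]
Op 4: c = malloc(4) -> c = 2; heap: [0-1 ALLOC][2-5 ALLOC][6-24 FREE]
Op 5: d = malloc(3) -> d = 6; heap: [0-1 ALLOC][2-5 ALLOC][6-8 ALLOC][9-24 FREE]
Op 6: free(c) -> (freed c); heap: [0-1 ALLOC][2-5 FREE][6-8 ALLOC][9-24 FREE]
Free blocks: [4 16] total_free=20 largest=16 -> 100*(20-16)/20 = 400/20 = 20

Answer: 20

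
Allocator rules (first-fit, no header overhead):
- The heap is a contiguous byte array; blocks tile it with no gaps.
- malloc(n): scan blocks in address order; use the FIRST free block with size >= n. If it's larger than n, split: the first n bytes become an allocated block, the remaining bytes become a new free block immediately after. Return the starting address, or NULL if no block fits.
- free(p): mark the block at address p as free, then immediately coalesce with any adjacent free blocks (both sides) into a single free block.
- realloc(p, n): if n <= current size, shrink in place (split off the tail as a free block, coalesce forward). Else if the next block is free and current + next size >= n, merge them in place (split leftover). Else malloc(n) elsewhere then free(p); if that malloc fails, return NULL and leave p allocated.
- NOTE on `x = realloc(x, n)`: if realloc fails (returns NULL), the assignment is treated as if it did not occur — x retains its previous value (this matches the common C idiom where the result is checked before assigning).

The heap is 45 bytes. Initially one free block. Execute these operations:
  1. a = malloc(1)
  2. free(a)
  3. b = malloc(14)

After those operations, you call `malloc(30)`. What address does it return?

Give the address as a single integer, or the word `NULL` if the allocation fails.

Op 1: a = malloc(1) -> a = 0; heap: [0-0 ALLOC][1-44 FREE]
Op 2: free(a) -> (freed a); heap: [0-44 FREE]
Op 3: b = malloc(14) -> b = 0; heap: [0-13 ALLOC][14-44 FREE]
malloc(30): first-fit scan over [0-13 ALLOC][14-44 FREE] -> 14

Answer: 14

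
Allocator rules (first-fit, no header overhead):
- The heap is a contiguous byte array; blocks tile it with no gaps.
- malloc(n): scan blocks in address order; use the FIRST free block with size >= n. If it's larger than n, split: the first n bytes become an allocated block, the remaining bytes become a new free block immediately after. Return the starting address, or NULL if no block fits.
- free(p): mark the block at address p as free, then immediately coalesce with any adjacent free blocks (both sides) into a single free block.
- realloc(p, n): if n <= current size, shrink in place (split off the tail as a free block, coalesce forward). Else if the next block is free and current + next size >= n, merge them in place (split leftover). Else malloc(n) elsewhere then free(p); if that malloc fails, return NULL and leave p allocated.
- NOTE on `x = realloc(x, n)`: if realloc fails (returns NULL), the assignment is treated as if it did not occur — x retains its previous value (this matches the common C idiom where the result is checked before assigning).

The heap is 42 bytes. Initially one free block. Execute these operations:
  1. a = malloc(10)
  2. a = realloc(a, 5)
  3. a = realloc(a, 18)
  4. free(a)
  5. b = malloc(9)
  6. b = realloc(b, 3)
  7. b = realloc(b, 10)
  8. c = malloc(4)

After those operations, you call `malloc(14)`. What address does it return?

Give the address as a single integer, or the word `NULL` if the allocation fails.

Op 1: a = malloc(10) -> a = 0; heap: [0-9 ALLOC][10-41 FREE]
Op 2: a = realloc(a, 5) -> a = 0; heap: [0-4 ALLOC][5-41 FREE]
Op 3: a = realloc(a, 18) -> a = 0; heap: [0-17 ALLOC][18-41 FREE]
Op 4: free(a) -> (freed a); heap: [0-41 FREE]
Op 5: b = malloc(9) -> b = 0; heap: [0-8 ALLOC][9-41 FREE]
Op 6: b = realloc(b, 3) -> b = 0; heap: [0-2 ALLOC][3-41 FREE]
Op 7: b = realloc(b, 10) -> b = 0; heap: [0-9 ALLOC][10-41 FREE]
Op 8: c = malloc(4) -> c = 10; heap: [0-9 ALLOC][10-13 ALLOC][14-41 FREE]
malloc(14): first-fit scan over [0-9 ALLOC][10-13 ALLOC][14-41 FREE] -> 14

Answer: 14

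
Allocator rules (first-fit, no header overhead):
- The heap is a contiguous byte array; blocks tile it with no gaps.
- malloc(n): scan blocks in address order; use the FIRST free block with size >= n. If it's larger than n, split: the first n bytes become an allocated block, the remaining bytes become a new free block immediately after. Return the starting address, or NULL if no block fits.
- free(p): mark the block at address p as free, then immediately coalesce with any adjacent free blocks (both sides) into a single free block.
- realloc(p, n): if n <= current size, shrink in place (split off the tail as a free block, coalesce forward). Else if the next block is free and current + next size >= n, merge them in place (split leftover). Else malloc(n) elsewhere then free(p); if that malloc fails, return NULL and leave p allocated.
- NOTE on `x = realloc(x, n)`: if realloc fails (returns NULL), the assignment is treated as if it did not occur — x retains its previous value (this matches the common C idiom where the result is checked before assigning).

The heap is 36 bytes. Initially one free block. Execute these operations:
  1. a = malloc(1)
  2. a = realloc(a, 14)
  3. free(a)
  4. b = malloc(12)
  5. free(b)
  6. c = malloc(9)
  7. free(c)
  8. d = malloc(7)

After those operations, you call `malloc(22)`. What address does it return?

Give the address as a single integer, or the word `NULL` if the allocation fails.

Op 1: a = malloc(1) -> a = 0; heap: [0-0 ALLOC][1-35 FREE]
Op 2: a = realloc(a, 14) -> a = 0; heap: [0-13 ALLOC][14-35 FREE]
Op 3: free(a) -> (freed a); heap: [0-35 FREE]
Op 4: b = malloc(12) -> b = 0; heap: [0-11 ALLOC][12-35 FREE]
Op 5: free(b) -> (freed b); heap: [0-35 FREE]
Op 6: c = malloc(9) -> c = 0; heap: [0-8 ALLOC][9-35 FREE]
Op 7: free(c) -> (freed c); heap: [0-35 FREE]
Op 8: d = malloc(7) -> d = 0; heap: [0-6 ALLOC][7-35 FREE]
malloc(22): first-fit scan over [0-6 ALLOC][7-35 FREE] -> 7

Answer: 7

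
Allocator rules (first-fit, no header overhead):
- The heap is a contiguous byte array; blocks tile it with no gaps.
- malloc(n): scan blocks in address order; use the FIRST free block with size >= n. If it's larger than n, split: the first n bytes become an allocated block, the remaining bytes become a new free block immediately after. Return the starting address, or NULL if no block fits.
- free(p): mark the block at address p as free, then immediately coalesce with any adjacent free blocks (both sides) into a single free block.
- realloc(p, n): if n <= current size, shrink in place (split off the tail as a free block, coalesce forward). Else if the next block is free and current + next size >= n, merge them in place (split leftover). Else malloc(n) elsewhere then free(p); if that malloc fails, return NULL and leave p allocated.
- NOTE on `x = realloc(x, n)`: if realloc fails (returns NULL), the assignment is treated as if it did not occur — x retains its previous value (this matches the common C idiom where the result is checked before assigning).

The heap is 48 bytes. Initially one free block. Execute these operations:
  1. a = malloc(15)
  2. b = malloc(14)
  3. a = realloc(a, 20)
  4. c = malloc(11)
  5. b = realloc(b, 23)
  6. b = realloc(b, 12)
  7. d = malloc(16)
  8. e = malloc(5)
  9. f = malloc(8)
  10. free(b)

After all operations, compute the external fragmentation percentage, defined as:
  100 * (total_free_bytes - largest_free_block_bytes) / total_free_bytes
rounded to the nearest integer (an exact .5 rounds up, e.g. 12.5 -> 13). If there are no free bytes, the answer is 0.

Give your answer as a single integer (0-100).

Answer: 18

Derivation:
Op 1: a = malloc(15) -> a = 0; heap: [0-14 ALLOC][15-47 FREE]
Op 2: b = malloc(14) -> b = 15; heap: [0-14 ALLOC][15-28 ALLOC][29-47 FREE]
Op 3: a = realloc(a, 20) -> NULL (a unchanged); heap: [0-14 ALLOC][15-28 ALLOC][29-47 FREE]
Op 4: c = malloc(11) -> c = 29; heap: [0-14 ALLOC][15-28 ALLOC][29-39 ALLOC][40-47 FREE]
Op 5: b = realloc(b, 23) -> NULL (b unchanged); heap: [0-14 ALLOC][15-28 ALLOC][29-39 ALLOC][40-47 FREE]
Op 6: b = realloc(b, 12) -> b = 15; heap: [0-14 ALLOC][15-26 ALLOC][27-28 FREE][29-39 ALLOC][40-47 FREE]
Op 7: d = malloc(16) -> d = NULL; heap: [0-14 ALLOC][15-26 ALLOC][27-28 FREE][29-39 ALLOC][40-47 FREE]
Op 8: e = malloc(5) -> e = 40; heap: [0-14 ALLOC][15-26 ALLOC][27-28 FREE][29-39 ALLOC][40-44 ALLOC][45-47 FREE]
Op 9: f = malloc(8) -> f = NULL; heap: [0-14 ALLOC][15-26 ALLOC][27-28 FREE][29-39 ALLOC][40-44 ALLOC][45-47 FREE]
Op 10: free(b) -> (freed b); heap: [0-14 ALLOC][15-28 FREE][29-39 ALLOC][40-44 ALLOC][45-47 FREE]
Free blocks: [14 3] total_free=17 largest=14 -> 100*(17-14)/17 = 300/17 ≈ 17.647 -> rounds to 18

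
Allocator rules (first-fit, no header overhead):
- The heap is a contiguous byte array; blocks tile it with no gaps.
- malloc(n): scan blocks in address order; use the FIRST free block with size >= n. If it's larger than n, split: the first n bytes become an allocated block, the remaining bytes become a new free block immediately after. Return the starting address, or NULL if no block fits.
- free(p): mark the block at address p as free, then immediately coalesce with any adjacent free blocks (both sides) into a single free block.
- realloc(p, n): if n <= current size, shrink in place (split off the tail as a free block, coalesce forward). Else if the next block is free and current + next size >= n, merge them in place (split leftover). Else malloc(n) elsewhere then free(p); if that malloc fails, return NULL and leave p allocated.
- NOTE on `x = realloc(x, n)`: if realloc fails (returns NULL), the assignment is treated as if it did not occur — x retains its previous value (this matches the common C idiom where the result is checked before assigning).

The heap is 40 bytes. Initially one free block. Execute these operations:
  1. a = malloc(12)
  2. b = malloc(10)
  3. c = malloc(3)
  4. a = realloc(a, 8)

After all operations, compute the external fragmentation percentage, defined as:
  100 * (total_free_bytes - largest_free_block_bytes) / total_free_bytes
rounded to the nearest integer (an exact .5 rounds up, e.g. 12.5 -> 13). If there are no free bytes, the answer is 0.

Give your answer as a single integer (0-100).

Op 1: a = malloc(12) -> a = 0; heap: [0-11 ALLOC][12-39 FREE]
Op 2: b = malloc(10) -> b = 12; heap: [0-11 ALLOC][12-21 ALLOC][22-39 FREE]
Op 3: c = malloc(3) -> c = 22; heap: [0-11 ALLOC][12-21 ALLOC][22-24 ALLOC][25-39 FREE]
Op 4: a = realloc(a, 8) -> a = 0; heap: [0-7 ALLOC][8-11 FREE][12-21 ALLOC][22-24 ALLOC][25-39 FREE]
Free blocks: [4 15] total_free=19 largest=15 -> 100*(19-15)/19 = 400/19 ≈ 21.053 -> rounds to 21

Answer: 21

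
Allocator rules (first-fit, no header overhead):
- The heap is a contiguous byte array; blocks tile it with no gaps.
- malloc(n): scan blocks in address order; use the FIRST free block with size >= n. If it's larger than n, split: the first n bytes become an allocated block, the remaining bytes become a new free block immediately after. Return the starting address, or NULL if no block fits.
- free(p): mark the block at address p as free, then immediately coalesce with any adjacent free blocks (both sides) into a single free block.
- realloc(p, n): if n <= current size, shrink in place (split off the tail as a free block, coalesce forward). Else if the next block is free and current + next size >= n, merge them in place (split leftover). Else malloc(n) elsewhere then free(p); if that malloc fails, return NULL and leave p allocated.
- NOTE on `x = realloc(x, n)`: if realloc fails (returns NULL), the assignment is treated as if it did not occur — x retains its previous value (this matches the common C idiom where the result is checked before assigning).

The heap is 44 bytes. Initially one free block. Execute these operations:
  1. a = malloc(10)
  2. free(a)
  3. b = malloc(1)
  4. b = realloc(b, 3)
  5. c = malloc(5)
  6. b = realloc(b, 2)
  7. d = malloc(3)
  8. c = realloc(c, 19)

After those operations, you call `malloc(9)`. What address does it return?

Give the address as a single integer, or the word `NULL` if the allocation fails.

Answer: 30

Derivation:
Op 1: a = malloc(10) -> a = 0; heap: [0-9 ALLOC][10-43 FREE]
Op 2: free(a) -> (freed a); heap: [0-43 FREE]
Op 3: b = malloc(1) -> b = 0; heap: [0-0 ALLOC][1-43 FREE]
Op 4: b = realloc(b, 3) -> b = 0; heap: [0-2 ALLOC][3-43 FREE]
Op 5: c = malloc(5) -> c = 3; heap: [0-2 ALLOC][3-7 ALLOC][8-43 FREE]
Op 6: b = realloc(b, 2) -> b = 0; heap: [0-1 ALLOC][2-2 FREE][3-7 ALLOC][8-43 FREE]
Op 7: d = malloc(3) -> d = 8; heap: [0-1 ALLOC][2-2 FREE][3-7 ALLOC][8-10 ALLOC][11-43 FREE]
Op 8: c = realloc(c, 19) -> c = 11; heap: [0-1 ALLOC][2-7 FREE][8-10 ALLOC][11-29 ALLOC][30-43 FREE]
malloc(9): first-fit scan over [0-1 ALLOC][2-7 FREE][8-10 ALLOC][11-29 ALLOC][30-43 FREE] -> 30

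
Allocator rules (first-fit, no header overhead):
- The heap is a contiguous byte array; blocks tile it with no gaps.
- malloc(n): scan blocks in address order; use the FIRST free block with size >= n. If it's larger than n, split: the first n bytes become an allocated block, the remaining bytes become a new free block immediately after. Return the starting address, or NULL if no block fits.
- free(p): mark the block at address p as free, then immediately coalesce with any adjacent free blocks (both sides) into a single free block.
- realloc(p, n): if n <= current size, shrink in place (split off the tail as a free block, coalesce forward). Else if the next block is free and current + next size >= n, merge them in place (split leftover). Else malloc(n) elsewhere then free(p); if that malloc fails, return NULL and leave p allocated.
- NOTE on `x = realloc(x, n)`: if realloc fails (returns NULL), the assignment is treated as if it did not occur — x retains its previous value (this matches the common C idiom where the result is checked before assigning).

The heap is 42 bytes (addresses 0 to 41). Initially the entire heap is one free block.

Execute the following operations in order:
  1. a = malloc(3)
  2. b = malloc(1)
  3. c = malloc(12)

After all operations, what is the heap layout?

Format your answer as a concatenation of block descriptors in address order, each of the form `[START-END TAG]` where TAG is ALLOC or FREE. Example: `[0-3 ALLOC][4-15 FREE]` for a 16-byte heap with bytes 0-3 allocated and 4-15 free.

Answer: [0-2 ALLOC][3-3 ALLOC][4-15 ALLOC][16-41 FREE]

Derivation:
Op 1: a = malloc(3) -> a = 0; heap: [0-2 ALLOC][3-41 FREE]
Op 2: b = malloc(1) -> b = 3; heap: [0-2 ALLOC][3-3 ALLOC][4-41 FREE]
Op 3: c = malloc(12) -> c = 4; heap: [0-2 ALLOC][3-3 ALLOC][4-15 ALLOC][16-41 FREE]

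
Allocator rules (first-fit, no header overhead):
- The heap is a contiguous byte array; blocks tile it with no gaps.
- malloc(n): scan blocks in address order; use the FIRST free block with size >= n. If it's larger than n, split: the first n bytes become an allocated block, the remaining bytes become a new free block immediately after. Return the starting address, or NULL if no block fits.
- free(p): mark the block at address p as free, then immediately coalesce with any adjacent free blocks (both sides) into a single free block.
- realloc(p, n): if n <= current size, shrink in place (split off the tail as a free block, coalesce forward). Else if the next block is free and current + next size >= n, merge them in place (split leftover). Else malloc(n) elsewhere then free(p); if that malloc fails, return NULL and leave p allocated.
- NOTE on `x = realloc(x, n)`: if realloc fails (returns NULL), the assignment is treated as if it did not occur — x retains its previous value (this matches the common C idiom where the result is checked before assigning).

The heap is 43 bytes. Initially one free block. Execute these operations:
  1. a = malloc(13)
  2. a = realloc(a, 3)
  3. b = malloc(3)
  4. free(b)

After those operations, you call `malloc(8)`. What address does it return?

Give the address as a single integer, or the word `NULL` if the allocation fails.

Answer: 3

Derivation:
Op 1: a = malloc(13) -> a = 0; heap: [0-12 ALLOC][13-42 FREE]
Op 2: a = realloc(a, 3) -> a = 0; heap: [0-2 ALLOC][3-42 FREE]
Op 3: b = malloc(3) -> b = 3; heap: [0-2 ALLOC][3-5 ALLOC][6-42 FREE]
Op 4: free(b) -> (freed b); heap: [0-2 ALLOC][3-42 FREE]
malloc(8): first-fit scan over [0-2 ALLOC][3-42 FREE] -> 3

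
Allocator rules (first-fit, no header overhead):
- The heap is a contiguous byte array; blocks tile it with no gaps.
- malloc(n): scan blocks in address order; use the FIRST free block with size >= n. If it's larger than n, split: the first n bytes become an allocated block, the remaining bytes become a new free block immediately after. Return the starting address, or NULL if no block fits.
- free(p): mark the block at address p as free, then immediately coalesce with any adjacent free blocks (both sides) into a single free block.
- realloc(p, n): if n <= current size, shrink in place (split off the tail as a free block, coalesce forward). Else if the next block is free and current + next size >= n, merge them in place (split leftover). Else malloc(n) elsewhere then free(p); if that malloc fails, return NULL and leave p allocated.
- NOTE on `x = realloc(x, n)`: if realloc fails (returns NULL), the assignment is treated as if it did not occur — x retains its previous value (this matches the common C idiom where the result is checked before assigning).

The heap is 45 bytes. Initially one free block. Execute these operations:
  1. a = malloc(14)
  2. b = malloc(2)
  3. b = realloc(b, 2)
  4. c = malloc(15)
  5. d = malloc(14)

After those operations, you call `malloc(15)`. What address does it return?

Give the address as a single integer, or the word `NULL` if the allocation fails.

Answer: NULL

Derivation:
Op 1: a = malloc(14) -> a = 0; heap: [0-13 ALLOC][14-44 FREE]
Op 2: b = malloc(2) -> b = 14; heap: [0-13 ALLOC][14-15 ALLOC][16-44 FREE]
Op 3: b = realloc(b, 2) -> b = 14; heap: [0-13 ALLOC][14-15 ALLOC][16-44 FREE]
Op 4: c = malloc(15) -> c = 16; heap: [0-13 ALLOC][14-15 ALLOC][16-30 ALLOC][31-44 FREE]
Op 5: d = malloc(14) -> d = 31; heap: [0-13 ALLOC][14-15 ALLOC][16-30 ALLOC][31-44 ALLOC]
malloc(15): first-fit scan over [0-13 ALLOC][14-15 ALLOC][16-30 ALLOC][31-44 ALLOC] -> NULL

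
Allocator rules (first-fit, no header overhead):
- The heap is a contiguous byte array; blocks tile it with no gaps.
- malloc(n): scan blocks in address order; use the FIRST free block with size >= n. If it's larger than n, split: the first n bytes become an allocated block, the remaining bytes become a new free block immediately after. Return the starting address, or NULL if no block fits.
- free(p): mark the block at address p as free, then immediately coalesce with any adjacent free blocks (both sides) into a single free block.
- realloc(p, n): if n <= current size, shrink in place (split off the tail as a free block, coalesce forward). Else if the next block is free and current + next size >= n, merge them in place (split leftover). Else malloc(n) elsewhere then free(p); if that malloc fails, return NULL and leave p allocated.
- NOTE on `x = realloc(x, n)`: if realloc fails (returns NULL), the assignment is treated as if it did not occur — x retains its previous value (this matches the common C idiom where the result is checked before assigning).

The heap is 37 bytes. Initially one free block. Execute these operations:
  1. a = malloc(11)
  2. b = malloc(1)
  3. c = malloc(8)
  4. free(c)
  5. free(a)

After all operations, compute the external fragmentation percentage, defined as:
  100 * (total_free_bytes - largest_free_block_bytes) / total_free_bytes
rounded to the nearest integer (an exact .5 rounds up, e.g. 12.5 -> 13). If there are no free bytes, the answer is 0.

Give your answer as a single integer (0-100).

Op 1: a = malloc(11) -> a = 0; heap: [0-10 ALLOC][11-36 FREE]
Op 2: b = malloc(1) -> b = 11; heap: [0-10 ALLOC][11-11 ALLOC][12-36 FREE]
Op 3: c = malloc(8) -> c = 12; heap: [0-10 ALLOC][11-11 ALLOC][12-19 ALLOC][20-36 FREE]
Op 4: free(c) -> (freed c); heap: [0-10 ALLOC][11-11 ALLOC][12-36 FREE]
Op 5: free(a) -> (freed a); heap: [0-10 FREE][11-11 ALLOC][12-36 FREE]
Free blocks: [11 25] total_free=36 largest=25 -> 100*(36-25)/36 = 1100/36 ≈ 30.556 -> rounds to 31

Answer: 31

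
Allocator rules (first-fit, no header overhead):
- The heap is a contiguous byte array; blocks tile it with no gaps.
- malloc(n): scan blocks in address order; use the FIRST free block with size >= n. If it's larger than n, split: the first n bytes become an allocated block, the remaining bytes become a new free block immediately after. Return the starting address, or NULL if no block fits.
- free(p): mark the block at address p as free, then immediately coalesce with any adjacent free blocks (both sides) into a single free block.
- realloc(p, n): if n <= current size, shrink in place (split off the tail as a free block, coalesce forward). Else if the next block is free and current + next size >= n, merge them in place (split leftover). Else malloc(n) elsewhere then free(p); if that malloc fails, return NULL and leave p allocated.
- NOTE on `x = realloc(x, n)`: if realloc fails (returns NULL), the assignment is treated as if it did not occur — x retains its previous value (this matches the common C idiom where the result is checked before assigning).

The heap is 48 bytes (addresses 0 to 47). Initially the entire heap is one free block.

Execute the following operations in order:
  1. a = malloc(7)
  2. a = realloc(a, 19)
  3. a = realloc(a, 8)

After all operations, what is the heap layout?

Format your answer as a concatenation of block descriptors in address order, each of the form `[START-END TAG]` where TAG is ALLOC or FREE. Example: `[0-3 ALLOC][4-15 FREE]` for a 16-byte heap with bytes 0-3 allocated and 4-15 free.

Op 1: a = malloc(7) -> a = 0; heap: [0-6 ALLOC][7-47 FREE]
Op 2: a = realloc(a, 19) -> a = 0; heap: [0-18 ALLOC][19-47 FREE]
Op 3: a = realloc(a, 8) -> a = 0; heap: [0-7 ALLOC][8-47 FREE]

Answer: [0-7 ALLOC][8-47 FREE]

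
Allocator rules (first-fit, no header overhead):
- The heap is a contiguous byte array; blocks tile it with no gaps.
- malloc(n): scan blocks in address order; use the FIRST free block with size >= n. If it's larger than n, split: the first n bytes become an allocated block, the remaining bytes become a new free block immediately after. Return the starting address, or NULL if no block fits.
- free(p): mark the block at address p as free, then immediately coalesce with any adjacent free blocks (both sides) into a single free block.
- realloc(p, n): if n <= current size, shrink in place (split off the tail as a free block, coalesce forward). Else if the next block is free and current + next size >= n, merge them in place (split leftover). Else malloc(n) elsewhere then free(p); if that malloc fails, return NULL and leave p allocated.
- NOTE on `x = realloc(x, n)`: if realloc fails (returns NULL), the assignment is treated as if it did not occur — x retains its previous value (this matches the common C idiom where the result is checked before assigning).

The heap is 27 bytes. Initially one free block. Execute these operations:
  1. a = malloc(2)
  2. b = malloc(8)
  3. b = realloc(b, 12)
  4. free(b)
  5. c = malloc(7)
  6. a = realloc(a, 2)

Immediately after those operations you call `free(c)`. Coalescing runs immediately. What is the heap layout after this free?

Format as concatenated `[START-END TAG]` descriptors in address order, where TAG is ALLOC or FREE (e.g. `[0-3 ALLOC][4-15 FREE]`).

Answer: [0-1 ALLOC][2-26 FREE]

Derivation:
Op 1: a = malloc(2) -> a = 0; heap: [0-1 ALLOC][2-26 FREE]
Op 2: b = malloc(8) -> b = 2; heap: [0-1 ALLOC][2-9 ALLOC][10-26 FREE]
Op 3: b = realloc(b, 12) -> b = 2; heap: [0-1 ALLOC][2-13 ALLOC][14-26 FREE]
Op 4: free(b) -> (freed b); heap: [0-1 ALLOC][2-26 FREE]
Op 5: c = malloc(7) -> c = 2; heap: [0-1 ALLOC][2-8 ALLOC][9-26 FREE]
Op 6: a = realloc(a, 2) -> a = 0; heap: [0-1 ALLOC][2-8 ALLOC][9-26 FREE]
free(c): c = 2 -> block [2-8 ALLOC]; mark free, coalesce with adjacent free neighbors -> [0-1 ALLOC][2-26 FREE]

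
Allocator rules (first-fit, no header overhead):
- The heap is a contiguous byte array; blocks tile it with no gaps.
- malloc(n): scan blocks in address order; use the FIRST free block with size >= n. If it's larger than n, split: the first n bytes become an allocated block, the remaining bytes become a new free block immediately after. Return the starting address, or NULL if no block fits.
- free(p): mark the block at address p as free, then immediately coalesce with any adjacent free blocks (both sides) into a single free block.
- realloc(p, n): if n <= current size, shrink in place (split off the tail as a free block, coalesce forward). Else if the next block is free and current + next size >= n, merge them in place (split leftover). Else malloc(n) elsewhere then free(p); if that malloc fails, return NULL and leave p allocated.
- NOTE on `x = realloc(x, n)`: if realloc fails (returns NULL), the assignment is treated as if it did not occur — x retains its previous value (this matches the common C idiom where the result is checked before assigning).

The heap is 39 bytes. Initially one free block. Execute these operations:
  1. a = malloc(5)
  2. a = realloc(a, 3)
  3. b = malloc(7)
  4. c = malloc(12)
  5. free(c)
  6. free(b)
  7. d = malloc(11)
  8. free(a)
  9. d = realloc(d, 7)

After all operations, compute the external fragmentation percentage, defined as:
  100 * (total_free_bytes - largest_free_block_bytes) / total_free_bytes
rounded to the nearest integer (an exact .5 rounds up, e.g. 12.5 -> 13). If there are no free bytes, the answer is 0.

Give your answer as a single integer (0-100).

Answer: 9

Derivation:
Op 1: a = malloc(5) -> a = 0; heap: [0-4 ALLOC][5-38 FREE]
Op 2: a = realloc(a, 3) -> a = 0; heap: [0-2 ALLOC][3-38 FREE]
Op 3: b = malloc(7) -> b = 3; heap: [0-2 ALLOC][3-9 ALLOC][10-38 FREE]
Op 4: c = malloc(12) -> c = 10; heap: [0-2 ALLOC][3-9 ALLOC][10-21 ALLOC][22-38 FREE]
Op 5: free(c) -> (freed c); heap: [0-2 ALLOC][3-9 ALLOC][10-38 FREE]
Op 6: free(b) -> (freed b); heap: [0-2 ALLOC][3-38 FREE]
Op 7: d = malloc(11) -> d = 3; heap: [0-2 ALLOC][3-13 ALLOC][14-38 FREE]
Op 8: free(a) -> (freed a); heap: [0-2 FREE][3-13 ALLOC][14-38 FREE]
Op 9: d = realloc(d, 7) -> d = 3; heap: [0-2 FREE][3-9 ALLOC][10-38 FREE]
Free blocks: [3 29] total_free=32 largest=29 -> 100*(32-29)/32 = 300/32 = 9.375 -> rounds to 9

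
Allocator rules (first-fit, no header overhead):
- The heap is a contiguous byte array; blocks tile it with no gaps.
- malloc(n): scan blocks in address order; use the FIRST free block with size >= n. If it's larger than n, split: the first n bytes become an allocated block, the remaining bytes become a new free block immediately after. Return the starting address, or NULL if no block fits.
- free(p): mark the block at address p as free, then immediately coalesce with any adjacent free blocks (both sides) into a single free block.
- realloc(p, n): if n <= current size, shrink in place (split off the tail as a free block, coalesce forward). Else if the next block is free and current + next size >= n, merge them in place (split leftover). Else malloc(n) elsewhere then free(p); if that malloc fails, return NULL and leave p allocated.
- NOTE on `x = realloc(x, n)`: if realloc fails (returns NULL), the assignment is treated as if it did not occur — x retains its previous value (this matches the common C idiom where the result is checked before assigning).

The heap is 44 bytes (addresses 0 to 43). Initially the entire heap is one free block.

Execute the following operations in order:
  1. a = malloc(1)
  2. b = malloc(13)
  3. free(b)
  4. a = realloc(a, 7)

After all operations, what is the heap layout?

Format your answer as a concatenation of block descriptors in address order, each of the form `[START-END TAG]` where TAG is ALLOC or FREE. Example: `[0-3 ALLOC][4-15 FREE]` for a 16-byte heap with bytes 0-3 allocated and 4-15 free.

Op 1: a = malloc(1) -> a = 0; heap: [0-0 ALLOC][1-43 FREE]
Op 2: b = malloc(13) -> b = 1; heap: [0-0 ALLOC][1-13 ALLOC][14-43 FREE]
Op 3: free(b) -> (freed b); heap: [0-0 ALLOC][1-43 FREE]
Op 4: a = realloc(a, 7) -> a = 0; heap: [0-6 ALLOC][7-43 FREE]

Answer: [0-6 ALLOC][7-43 FREE]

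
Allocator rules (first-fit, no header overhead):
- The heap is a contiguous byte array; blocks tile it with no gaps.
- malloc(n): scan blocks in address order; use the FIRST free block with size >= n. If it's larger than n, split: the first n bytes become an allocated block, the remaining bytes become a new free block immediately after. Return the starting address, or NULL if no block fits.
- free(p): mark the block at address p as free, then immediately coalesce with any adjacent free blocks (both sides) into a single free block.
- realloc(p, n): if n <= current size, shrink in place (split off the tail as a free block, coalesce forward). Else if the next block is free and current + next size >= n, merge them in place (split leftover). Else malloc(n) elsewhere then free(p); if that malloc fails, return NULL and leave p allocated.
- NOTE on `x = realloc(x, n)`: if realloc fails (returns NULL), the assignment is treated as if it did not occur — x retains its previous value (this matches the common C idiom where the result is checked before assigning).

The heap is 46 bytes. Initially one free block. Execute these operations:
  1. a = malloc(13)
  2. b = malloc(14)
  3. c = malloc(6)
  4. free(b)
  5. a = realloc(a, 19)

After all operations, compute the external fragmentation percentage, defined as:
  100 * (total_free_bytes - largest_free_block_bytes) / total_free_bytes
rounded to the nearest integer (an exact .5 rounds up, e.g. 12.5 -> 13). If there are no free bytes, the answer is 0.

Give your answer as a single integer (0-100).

Op 1: a = malloc(13) -> a = 0; heap: [0-12 ALLOC][13-45 FREE]
Op 2: b = malloc(14) -> b = 13; heap: [0-12 ALLOC][13-26 ALLOC][27-45 FREE]
Op 3: c = malloc(6) -> c = 27; heap: [0-12 ALLOC][13-26 ALLOC][27-32 ALLOC][33-45 FREE]
Op 4: free(b) -> (freed b); heap: [0-12 ALLOC][13-26 FREE][27-32 ALLOC][33-45 FREE]
Op 5: a = realloc(a, 19) -> a = 0; heap: [0-18 ALLOC][19-26 FREE][27-32 ALLOC][33-45 FREE]
Free blocks: [8 13] total_free=21 largest=13 -> 100*(21-13)/21 = 800/21 ≈ 38.095 -> rounds to 38

Answer: 38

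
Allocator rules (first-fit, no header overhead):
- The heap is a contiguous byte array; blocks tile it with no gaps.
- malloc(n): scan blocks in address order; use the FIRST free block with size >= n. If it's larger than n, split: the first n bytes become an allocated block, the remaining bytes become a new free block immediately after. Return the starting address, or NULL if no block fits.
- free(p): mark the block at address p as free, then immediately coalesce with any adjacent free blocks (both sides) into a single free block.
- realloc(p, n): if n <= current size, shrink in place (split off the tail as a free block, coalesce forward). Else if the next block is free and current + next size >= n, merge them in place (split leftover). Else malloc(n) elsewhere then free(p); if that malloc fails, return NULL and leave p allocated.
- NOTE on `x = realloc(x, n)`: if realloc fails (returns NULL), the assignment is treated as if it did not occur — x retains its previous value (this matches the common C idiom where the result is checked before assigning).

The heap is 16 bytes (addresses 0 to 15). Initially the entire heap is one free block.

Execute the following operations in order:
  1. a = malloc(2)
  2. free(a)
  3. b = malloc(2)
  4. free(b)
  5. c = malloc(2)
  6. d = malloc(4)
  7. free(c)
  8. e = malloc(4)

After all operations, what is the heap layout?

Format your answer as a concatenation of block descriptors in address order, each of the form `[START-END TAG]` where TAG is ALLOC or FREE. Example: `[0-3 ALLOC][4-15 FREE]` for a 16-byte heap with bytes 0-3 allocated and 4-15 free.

Op 1: a = malloc(2) -> a = 0; heap: [0-1 ALLOC][2-15 FREE]
Op 2: free(a) -> (freed a); heap: [0-15 FREE]
Op 3: b = malloc(2) -> b = 0; heap: [0-1 ALLOC][2-15 FREE]
Op 4: free(b) -> (freed b); heap: [0-15 FREE]
Op 5: c = malloc(2) -> c = 0; heap: [0-1 ALLOC][2-15 FREE]
Op 6: d = malloc(4) -> d = 2; heap: [0-1 ALLOC][2-5 ALLOC][6-15 FREE]
Op 7: free(c) -> (freed c); heap: [0-1 FREE][2-5 ALLOC][6-15 FREE]
Op 8: e = malloc(4) -> e = 6; heap: [0-1 FREE][2-5 ALLOC][6-9 ALLOC][10-15 FREE]

Answer: [0-1 FREE][2-5 ALLOC][6-9 ALLOC][10-15 FREE]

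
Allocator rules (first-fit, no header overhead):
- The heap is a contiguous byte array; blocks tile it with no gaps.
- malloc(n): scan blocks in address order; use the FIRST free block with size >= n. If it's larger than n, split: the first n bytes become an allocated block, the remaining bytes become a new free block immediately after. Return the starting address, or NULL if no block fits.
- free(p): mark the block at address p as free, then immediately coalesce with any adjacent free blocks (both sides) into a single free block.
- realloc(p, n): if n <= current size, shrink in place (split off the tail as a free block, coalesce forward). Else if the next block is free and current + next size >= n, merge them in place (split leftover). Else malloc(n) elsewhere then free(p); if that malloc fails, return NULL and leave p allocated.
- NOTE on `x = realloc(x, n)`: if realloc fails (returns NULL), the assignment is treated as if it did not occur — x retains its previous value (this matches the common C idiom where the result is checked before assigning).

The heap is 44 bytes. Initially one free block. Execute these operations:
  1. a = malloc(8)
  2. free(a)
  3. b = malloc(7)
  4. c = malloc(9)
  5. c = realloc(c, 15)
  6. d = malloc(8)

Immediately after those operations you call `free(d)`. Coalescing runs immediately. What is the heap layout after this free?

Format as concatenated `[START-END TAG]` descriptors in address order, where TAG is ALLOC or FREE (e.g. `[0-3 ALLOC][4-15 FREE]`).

Op 1: a = malloc(8) -> a = 0; heap: [0-7 ALLOC][8-43 FREE]
Op 2: free(a) -> (freed a); heap: [0-43 FREE]
Op 3: b = malloc(7) -> b = 0; heap: [0-6 ALLOC][7-43 FREE]
Op 4: c = malloc(9) -> c = 7; heap: [0-6 ALLOC][7-15 ALLOC][16-43 FREE]
Op 5: c = realloc(c, 15) -> c = 7; heap: [0-6 ALLOC][7-21 ALLOC][22-43 FREE]
Op 6: d = malloc(8) -> d = 22; heap: [0-6 ALLOC][7-21 ALLOC][22-29 ALLOC][30-43 FREE]
free(d): d = 22 -> block [22-29 ALLOC]; mark free, coalesce with adjacent free neighbors -> [0-6 ALLOC][7-21 ALLOC][22-43 FREE]

Answer: [0-6 ALLOC][7-21 ALLOC][22-43 FREE]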